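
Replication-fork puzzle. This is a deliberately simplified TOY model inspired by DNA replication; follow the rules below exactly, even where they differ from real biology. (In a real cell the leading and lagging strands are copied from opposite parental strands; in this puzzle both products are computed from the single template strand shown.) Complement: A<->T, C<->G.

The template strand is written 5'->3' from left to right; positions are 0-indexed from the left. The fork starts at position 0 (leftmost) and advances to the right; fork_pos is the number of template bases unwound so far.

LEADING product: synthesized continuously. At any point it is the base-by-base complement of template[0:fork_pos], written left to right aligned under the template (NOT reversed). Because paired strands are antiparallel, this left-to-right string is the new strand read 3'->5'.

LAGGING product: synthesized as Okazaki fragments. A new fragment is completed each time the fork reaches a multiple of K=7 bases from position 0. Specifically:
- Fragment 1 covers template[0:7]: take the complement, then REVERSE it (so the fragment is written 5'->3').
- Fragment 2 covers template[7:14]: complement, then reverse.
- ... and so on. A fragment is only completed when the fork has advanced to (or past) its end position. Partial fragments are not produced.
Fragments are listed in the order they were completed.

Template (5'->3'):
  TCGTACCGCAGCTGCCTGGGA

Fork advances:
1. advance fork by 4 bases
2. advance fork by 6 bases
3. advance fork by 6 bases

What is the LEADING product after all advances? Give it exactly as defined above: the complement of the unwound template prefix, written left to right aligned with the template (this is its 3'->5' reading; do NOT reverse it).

Answer: AGCATGGCGTCGACGG

Derivation:
Step 1: advance 4 -> fork_pos = 0 + 4 = 4.
Step 2: advance 6 -> fork_pos = 4 + 6 = 10.
Step 3: advance 6 -> fork_pos = 10 + 6 = 16.
Unwound prefix: template[0:16] = TCGTACCGCAGCTGCC
Complement it base by base (A<->T, C<->G), keeping left-to-right order:
  [0:5] TCGTA -> AGCAT
  [5:10] CCGCA -> GGCGT
  [10:15] GCTGC -> CGACG
  [15:16] C -> G
Concatenate: AGCATGGCGTCGACGG (length 16; written aligned with the template, i.e. 3'->5').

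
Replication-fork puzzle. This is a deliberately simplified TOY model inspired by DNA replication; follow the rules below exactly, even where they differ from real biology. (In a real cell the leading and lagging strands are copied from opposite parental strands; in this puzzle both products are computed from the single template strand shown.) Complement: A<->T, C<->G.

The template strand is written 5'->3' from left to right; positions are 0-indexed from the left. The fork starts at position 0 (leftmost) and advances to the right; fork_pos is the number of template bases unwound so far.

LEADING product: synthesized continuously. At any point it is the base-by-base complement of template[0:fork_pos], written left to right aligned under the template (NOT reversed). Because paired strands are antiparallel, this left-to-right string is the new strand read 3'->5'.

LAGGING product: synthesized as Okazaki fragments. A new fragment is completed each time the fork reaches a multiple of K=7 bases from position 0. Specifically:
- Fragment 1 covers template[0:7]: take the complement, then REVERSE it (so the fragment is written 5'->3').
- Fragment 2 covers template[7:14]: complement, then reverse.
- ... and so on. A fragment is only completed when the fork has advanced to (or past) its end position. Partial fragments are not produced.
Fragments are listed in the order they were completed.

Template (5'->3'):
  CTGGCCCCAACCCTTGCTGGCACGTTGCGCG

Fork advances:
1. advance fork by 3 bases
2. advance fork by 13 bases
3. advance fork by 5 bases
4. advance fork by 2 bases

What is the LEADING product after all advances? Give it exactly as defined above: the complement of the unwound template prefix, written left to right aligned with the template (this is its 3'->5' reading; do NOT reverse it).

Step 1: advance 3 -> fork_pos = 0 + 3 = 3.
Step 2: advance 13 -> fork_pos = 3 + 13 = 16.
Step 3: advance 5 -> fork_pos = 16 + 5 = 21.
Step 4: advance 2 -> fork_pos = 21 + 2 = 23.
Unwound prefix: template[0:23] = CTGGCCCCAACCCTTGCTGGCAC
Complement it base by base (A<->T, C<->G), keeping left-to-right order:
  [0:5] CTGGC -> GACCG
  [5:10] CCCAA -> GGGTT
  [10:15] CCCTT -> GGGAA
  [15:20] GCTGG -> CGACC
  [20:23] CAC -> GTG
Concatenate: GACCGGGGTTGGGAACGACCGTG (length 23; written aligned with the template, i.e. 3'->5').

Answer: GACCGGGGTTGGGAACGACCGTG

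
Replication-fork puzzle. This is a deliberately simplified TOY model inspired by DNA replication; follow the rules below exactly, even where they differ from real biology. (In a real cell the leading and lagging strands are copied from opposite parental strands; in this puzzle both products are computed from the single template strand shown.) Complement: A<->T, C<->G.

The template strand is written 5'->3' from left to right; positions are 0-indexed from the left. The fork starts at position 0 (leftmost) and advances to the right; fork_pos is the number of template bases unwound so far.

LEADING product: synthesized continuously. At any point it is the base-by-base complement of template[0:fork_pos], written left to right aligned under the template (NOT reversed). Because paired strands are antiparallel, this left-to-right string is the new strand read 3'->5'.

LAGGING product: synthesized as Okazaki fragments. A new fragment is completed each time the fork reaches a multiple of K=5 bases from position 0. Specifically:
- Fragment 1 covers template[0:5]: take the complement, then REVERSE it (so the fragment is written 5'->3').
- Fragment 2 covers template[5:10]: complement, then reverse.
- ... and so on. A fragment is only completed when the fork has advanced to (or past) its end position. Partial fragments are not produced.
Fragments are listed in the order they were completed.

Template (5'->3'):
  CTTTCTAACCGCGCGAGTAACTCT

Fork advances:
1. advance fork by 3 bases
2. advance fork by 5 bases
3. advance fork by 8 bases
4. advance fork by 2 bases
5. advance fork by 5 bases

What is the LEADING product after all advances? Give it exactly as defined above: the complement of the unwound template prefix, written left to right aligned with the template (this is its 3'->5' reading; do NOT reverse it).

Step 1: advance 3 -> fork_pos = 0 + 3 = 3.
Step 2: advance 5 -> fork_pos = 3 + 5 = 8.
Step 3: advance 8 -> fork_pos = 8 + 8 = 16.
Step 4: advance 2 -> fork_pos = 16 + 2 = 18.
Step 5: advance 5 -> fork_pos = 18 + 5 = 23.
Unwound prefix: template[0:23] = CTTTCTAACCGCGCGAGTAACTC
Complement it base by base (A<->T, C<->G), keeping left-to-right order:
  [0:5] CTTTC -> GAAAG
  [5:10] TAACC -> ATTGG
  [10:15] GCGCG -> CGCGC
  [15:20] AGTAA -> TCATT
  [20:23] CTC -> GAG
Concatenate: GAAAGATTGGCGCGCTCATTGAG (length 23; written aligned with the template, i.e. 3'->5').

Answer: GAAAGATTGGCGCGCTCATTGAG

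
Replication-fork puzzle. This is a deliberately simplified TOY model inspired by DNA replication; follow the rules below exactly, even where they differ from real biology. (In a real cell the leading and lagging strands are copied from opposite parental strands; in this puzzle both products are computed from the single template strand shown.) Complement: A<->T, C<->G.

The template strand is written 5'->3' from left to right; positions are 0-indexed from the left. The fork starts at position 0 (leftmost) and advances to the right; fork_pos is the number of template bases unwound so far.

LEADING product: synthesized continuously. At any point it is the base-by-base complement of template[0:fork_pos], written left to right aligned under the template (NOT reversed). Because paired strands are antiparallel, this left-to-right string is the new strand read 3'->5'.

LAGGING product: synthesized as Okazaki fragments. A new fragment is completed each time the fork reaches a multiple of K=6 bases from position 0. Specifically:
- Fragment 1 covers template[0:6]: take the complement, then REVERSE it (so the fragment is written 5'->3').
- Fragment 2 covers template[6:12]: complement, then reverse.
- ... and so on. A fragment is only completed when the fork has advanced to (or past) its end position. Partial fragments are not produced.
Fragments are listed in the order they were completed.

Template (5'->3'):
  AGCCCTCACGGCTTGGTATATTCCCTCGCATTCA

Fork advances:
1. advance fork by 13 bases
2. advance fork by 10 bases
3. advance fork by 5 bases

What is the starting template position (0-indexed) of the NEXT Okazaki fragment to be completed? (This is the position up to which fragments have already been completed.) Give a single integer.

Step 1: advance 13 -> fork_pos = 0 + 13 = 13. Reached multiple(s) of 6: 6, 12 -> fragments 1-2 completed (2 total).
Step 2: advance 10 -> fork_pos = 13 + 10 = 23. Reached multiple(s) of 6: 18 -> fragment 3 completed (3 total).
Step 3: advance 5 -> fork_pos = 23 + 5 = 28. Reached multiple(s) of 6: 24 -> fragment 4 completed (4 total).
4 fragment(s) completed, covering template[0:24] (4 x 6 = 24). The next fragment, fragment 5, covers template[24:30], so it starts at position 24.

Answer: 24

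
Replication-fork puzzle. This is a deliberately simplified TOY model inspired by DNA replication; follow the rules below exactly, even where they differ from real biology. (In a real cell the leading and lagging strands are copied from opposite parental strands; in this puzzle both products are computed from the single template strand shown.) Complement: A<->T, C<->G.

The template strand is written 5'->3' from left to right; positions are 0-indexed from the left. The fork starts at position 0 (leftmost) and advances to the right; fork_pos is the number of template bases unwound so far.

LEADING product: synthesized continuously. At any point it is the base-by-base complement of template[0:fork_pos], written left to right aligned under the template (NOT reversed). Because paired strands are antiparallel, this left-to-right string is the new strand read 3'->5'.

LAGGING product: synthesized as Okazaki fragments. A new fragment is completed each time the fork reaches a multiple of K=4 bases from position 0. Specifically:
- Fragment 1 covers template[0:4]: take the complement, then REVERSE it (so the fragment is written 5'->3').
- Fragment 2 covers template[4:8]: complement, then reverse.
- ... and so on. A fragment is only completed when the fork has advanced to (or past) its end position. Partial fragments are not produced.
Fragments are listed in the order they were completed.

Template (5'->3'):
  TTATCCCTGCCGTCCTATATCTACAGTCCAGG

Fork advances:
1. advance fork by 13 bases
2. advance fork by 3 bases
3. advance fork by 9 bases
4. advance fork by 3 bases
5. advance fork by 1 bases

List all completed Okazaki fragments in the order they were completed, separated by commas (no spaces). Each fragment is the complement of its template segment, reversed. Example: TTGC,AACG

Answer: ATAA,AGGG,CGGC,AGGA,ATAT,GTAG,GACT

Derivation:
Step 1: advance 13 -> fork_pos = 0 + 13 = 13. Reached multiple(s) of 4: 4, 8, 12 -> fragments 1-3 completed (3 total).
Step 2: advance 3 -> fork_pos = 13 + 3 = 16. Reached multiple(s) of 4: 16 -> fragment 4 completed (4 total).
Step 3: advance 9 -> fork_pos = 16 + 9 = 25. Reached multiple(s) of 4: 20, 24 -> fragments 5-6 completed (6 total).
Step 4: advance 3 -> fork_pos = 25 + 3 = 28. Reached multiple(s) of 4: 28 -> fragment 7 completed (7 total).
Step 5: advance 1 -> fork_pos = 28 + 1 = 29. Next multiple of 4 is 32 (not reached); still 7 fragment(s).
Final fork_pos = 29, so 7 fragment(s) are complete. Build each: template segment -> complement -> reverse.
Fragment 1: template[0:4] = TTAT -> complement AATA -> reversed ATAA
Fragment 2: template[4:8] = CCCT -> complement GGGA -> reversed AGGG
Fragment 3: template[8:12] = GCCG -> complement CGGC -> reversed CGGC
Fragment 4: template[12:16] = TCCT -> complement AGGA -> reversed AGGA
Fragment 5: template[16:20] = ATAT -> complement TATA -> reversed ATAT
Fragment 6: template[20:24] = CTAC -> complement GATG -> reversed GTAG
Fragment 7: template[24:28] = AGTC -> complement TCAG -> reversed GACT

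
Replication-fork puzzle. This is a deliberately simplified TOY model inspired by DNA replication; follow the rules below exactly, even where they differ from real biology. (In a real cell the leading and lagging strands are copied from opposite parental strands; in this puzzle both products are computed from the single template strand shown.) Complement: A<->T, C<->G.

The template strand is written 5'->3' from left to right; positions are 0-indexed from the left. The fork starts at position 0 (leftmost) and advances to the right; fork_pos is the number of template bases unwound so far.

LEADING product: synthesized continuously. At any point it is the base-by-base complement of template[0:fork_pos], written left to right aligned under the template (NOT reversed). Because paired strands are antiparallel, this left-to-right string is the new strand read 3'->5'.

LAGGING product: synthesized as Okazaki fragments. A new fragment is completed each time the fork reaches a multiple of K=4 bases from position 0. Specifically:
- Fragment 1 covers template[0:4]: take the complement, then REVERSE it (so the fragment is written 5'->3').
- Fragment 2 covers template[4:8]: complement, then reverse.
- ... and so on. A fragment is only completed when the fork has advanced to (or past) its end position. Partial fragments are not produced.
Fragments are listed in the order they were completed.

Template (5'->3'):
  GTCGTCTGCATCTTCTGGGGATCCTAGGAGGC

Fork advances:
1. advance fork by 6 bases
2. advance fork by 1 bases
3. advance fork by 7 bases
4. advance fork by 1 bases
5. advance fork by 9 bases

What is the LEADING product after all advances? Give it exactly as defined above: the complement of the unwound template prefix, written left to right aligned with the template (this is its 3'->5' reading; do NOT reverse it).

Step 1: advance 6 -> fork_pos = 0 + 6 = 6.
Step 2: advance 1 -> fork_pos = 6 + 1 = 7.
Step 3: advance 7 -> fork_pos = 7 + 7 = 14.
Step 4: advance 1 -> fork_pos = 14 + 1 = 15.
Step 5: advance 9 -> fork_pos = 15 + 9 = 24.
Unwound prefix: template[0:24] = GTCGTCTGCATCTTCTGGGGATCC
Complement it base by base (A<->T, C<->G), keeping left-to-right order:
  [0:5] GTCGT -> CAGCA
  [5:10] CTGCA -> GACGT
  [10:15] TCTTC -> AGAAG
  [15:20] TGGGG -> ACCCC
  [20:24] ATCC -> TAGG
Concatenate: CAGCAGACGTAGAAGACCCCTAGG (length 24; written aligned with the template, i.e. 3'->5').

Answer: CAGCAGACGTAGAAGACCCCTAGG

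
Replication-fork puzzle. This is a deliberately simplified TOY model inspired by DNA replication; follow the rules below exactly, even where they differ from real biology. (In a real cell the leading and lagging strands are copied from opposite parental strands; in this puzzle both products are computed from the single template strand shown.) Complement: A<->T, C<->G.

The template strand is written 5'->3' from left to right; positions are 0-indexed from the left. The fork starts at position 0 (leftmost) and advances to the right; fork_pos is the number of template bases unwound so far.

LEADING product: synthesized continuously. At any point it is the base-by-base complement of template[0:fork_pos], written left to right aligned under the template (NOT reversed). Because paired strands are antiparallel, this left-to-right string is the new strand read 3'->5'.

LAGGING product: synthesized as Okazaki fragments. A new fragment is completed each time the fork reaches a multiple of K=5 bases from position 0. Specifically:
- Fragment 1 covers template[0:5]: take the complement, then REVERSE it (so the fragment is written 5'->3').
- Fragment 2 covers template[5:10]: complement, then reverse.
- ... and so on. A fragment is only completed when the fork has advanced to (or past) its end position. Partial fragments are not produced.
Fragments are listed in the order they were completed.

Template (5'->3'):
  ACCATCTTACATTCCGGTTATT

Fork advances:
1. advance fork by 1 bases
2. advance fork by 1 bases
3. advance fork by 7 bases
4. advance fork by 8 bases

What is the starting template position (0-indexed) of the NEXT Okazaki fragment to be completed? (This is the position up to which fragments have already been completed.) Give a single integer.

Step 1: advance 1 -> fork_pos = 0 + 1 = 1. Next multiple of 5 is 5 (not reached); still 0 fragment(s).
Step 2: advance 1 -> fork_pos = 1 + 1 = 2. Next multiple of 5 is 5 (not reached); still 0 fragment(s).
Step 3: advance 7 -> fork_pos = 2 + 7 = 9. Reached multiple(s) of 5: 5 -> fragment 1 completed (1 total).
Step 4: advance 8 -> fork_pos = 9 + 8 = 17. Reached multiple(s) of 5: 10, 15 -> fragments 2-3 completed (3 total).
3 fragment(s) completed, covering template[0:15] (3 x 5 = 15). The next fragment, fragment 4, covers template[15:20], so it starts at position 15.

Answer: 15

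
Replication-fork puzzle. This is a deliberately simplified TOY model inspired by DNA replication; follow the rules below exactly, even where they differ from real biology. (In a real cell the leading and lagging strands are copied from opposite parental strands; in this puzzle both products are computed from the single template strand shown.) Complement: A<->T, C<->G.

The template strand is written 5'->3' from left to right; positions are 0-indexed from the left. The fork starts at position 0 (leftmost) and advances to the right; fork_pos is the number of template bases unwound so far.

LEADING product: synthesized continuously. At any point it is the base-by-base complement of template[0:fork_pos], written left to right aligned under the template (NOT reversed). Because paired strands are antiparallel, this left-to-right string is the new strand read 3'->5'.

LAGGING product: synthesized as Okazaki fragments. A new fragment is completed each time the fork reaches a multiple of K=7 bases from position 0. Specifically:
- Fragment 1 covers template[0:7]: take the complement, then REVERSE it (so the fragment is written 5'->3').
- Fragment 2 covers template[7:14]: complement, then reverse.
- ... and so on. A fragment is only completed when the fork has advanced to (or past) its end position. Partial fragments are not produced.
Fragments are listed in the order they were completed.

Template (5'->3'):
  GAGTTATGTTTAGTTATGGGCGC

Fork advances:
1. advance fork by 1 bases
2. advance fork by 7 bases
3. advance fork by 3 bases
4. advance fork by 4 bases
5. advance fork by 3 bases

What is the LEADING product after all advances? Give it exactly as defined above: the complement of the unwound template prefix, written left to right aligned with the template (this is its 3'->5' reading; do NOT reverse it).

Step 1: advance 1 -> fork_pos = 0 + 1 = 1.
Step 2: advance 7 -> fork_pos = 1 + 7 = 8.
Step 3: advance 3 -> fork_pos = 8 + 3 = 11.
Step 4: advance 4 -> fork_pos = 11 + 4 = 15.
Step 5: advance 3 -> fork_pos = 15 + 3 = 18.
Unwound prefix: template[0:18] = GAGTTATGTTTAGTTATG
Complement it base by base (A<->T, C<->G), keeping left-to-right order:
  [0:5] GAGTT -> CTCAA
  [5:10] ATGTT -> TACAA
  [10:15] TAGTT -> ATCAA
  [15:18] ATG -> TAC
Concatenate: CTCAATACAAATCAATAC (length 18; written aligned with the template, i.e. 3'->5').

Answer: CTCAATACAAATCAATAC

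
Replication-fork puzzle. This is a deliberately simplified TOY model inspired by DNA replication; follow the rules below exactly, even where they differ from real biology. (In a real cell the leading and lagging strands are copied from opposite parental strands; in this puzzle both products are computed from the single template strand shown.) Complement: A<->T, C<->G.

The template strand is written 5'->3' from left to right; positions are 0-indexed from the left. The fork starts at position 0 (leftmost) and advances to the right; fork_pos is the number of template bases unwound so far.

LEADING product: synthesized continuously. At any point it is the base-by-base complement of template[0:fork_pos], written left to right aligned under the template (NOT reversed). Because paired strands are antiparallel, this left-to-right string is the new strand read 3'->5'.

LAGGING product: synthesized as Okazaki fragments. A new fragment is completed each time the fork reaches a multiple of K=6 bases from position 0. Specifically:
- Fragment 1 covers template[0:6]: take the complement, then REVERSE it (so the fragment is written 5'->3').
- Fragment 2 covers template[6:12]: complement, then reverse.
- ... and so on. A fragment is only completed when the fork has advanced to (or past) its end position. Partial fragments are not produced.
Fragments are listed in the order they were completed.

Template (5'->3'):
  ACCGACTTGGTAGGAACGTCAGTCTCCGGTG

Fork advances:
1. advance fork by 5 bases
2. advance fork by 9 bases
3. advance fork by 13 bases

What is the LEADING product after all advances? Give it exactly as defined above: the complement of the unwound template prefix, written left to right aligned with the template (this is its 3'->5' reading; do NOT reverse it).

Step 1: advance 5 -> fork_pos = 0 + 5 = 5.
Step 2: advance 9 -> fork_pos = 5 + 9 = 14.
Step 3: advance 13 -> fork_pos = 14 + 13 = 27.
Unwound prefix: template[0:27] = ACCGACTTGGTAGGAACGTCAGTCTCC
Complement it base by base (A<->T, C<->G), keeping left-to-right order:
  [0:5] ACCGA -> TGGCT
  [5:10] CTTGG -> GAACC
  [10:15] TAGGA -> ATCCT
  [15:20] ACGTC -> TGCAG
  [20:25] AGTCT -> TCAGA
  [25:27] CC -> GG
Concatenate: TGGCTGAACCATCCTTGCAGTCAGAGG (length 27; written aligned with the template, i.e. 3'->5').

Answer: TGGCTGAACCATCCTTGCAGTCAGAGG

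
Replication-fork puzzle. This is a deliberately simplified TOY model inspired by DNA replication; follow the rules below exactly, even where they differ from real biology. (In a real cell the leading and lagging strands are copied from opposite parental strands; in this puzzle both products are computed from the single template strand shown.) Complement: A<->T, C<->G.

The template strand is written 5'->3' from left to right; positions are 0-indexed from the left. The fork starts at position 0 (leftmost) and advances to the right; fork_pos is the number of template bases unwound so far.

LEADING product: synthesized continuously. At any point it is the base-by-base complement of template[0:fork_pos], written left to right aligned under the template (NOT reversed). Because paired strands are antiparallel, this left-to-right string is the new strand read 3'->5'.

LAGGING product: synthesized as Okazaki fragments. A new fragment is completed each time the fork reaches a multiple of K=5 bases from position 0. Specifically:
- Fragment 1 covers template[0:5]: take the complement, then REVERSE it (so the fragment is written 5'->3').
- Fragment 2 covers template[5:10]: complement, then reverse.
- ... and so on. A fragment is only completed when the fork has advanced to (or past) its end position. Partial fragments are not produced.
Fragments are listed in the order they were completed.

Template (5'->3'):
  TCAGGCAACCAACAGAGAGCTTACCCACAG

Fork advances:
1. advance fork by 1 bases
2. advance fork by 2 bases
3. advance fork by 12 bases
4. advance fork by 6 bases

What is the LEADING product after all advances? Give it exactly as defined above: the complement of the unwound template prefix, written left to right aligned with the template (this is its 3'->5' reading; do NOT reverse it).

Answer: AGTCCGTTGGTTGTCTCTCGA

Derivation:
Step 1: advance 1 -> fork_pos = 0 + 1 = 1.
Step 2: advance 2 -> fork_pos = 1 + 2 = 3.
Step 3: advance 12 -> fork_pos = 3 + 12 = 15.
Step 4: advance 6 -> fork_pos = 15 + 6 = 21.
Unwound prefix: template[0:21] = TCAGGCAACCAACAGAGAGCT
Complement it base by base (A<->T, C<->G), keeping left-to-right order:
  [0:5] TCAGG -> AGTCC
  [5:10] CAACC -> GTTGG
  [10:15] AACAG -> TTGTC
  [15:20] AGAGC -> TCTCG
  [20:21] T -> A
Concatenate: AGTCCGTTGGTTGTCTCTCGA (length 21; written aligned with the template, i.e. 3'->5').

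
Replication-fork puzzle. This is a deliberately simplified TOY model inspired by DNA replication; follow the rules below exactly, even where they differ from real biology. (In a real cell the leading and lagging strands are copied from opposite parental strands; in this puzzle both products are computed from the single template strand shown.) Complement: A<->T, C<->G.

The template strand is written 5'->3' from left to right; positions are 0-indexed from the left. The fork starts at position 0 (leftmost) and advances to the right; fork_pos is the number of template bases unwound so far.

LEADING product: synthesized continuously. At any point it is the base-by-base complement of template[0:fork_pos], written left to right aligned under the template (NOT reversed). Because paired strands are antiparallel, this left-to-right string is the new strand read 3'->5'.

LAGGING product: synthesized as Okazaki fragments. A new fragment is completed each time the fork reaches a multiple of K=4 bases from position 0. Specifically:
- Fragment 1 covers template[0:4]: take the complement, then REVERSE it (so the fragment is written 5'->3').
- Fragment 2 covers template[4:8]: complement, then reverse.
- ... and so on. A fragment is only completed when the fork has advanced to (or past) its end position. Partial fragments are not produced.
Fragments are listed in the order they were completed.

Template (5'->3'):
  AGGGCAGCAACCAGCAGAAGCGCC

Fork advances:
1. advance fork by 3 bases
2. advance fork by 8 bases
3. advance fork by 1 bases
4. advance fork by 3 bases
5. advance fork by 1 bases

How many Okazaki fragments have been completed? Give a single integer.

Step 1: advance 3 -> fork_pos = 0 + 3 = 3. Next multiple of 4 is 4 (not reached); still 0 fragment(s).
Step 2: advance 8 -> fork_pos = 3 + 8 = 11. Reached multiple(s) of 4: 4, 8 -> fragments 1-2 completed (2 total).
Step 3: advance 1 -> fork_pos = 11 + 1 = 12. Reached multiple(s) of 4: 12 -> fragment 3 completed (3 total).
Step 4: advance 3 -> fork_pos = 12 + 3 = 15. Next multiple of 4 is 16 (not reached); still 3 fragment(s).
Step 5: advance 1 -> fork_pos = 15 + 1 = 16. Reached multiple(s) of 4: 16 -> fragment 4 completed (4 total).
Check: final fork_pos = 16; the multiples of 4 that are <= 16 are 4..16 -> 16 // 4 = 4 completed fragment(s).

Answer: 4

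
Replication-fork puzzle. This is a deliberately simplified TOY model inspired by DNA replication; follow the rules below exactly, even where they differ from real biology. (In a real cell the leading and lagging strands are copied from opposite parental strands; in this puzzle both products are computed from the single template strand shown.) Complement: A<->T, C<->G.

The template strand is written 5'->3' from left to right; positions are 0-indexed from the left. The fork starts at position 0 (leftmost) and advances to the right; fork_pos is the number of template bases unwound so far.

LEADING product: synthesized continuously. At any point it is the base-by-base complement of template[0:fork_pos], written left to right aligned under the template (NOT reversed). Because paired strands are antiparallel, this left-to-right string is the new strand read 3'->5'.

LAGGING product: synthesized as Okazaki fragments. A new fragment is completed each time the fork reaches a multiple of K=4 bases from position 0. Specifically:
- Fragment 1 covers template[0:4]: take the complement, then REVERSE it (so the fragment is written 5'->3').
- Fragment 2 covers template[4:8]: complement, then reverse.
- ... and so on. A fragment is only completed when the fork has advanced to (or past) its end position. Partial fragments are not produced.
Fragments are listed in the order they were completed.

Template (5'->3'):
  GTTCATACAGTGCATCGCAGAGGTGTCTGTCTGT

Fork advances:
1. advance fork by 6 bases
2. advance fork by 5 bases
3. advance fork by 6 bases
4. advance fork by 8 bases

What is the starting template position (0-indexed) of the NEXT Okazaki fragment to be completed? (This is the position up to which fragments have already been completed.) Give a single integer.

Answer: 24

Derivation:
Step 1: advance 6 -> fork_pos = 0 + 6 = 6. Reached multiple(s) of 4: 4 -> fragment 1 completed (1 total).
Step 2: advance 5 -> fork_pos = 6 + 5 = 11. Reached multiple(s) of 4: 8 -> fragment 2 completed (2 total).
Step 3: advance 6 -> fork_pos = 11 + 6 = 17. Reached multiple(s) of 4: 12, 16 -> fragments 3-4 completed (4 total).
Step 4: advance 8 -> fork_pos = 17 + 8 = 25. Reached multiple(s) of 4: 20, 24 -> fragments 5-6 completed (6 total).
6 fragment(s) completed, covering template[0:24] (6 x 4 = 24). The next fragment, fragment 7, covers template[24:28], so it starts at position 24.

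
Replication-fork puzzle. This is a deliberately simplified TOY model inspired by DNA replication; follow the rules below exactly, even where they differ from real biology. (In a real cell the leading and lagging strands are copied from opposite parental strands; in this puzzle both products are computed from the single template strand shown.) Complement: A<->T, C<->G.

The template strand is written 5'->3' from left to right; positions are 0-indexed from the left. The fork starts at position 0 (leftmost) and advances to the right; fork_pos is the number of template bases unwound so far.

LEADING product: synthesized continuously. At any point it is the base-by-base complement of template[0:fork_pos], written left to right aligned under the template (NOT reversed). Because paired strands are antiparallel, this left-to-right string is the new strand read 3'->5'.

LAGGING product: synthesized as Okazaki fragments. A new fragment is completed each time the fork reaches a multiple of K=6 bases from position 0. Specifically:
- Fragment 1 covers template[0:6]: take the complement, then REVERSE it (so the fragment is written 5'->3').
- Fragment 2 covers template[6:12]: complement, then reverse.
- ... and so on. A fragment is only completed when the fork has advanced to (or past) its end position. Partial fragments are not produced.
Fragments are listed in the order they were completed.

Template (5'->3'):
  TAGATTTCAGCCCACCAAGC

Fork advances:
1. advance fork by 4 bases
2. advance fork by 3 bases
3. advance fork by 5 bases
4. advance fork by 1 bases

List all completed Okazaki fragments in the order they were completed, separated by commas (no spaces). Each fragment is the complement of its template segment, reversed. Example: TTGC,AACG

Step 1: advance 4 -> fork_pos = 0 + 4 = 4. Next multiple of 6 is 6 (not reached); still 0 fragment(s).
Step 2: advance 3 -> fork_pos = 4 + 3 = 7. Reached multiple(s) of 6: 6 -> fragment 1 completed (1 total).
Step 3: advance 5 -> fork_pos = 7 + 5 = 12. Reached multiple(s) of 6: 12 -> fragment 2 completed (2 total).
Step 4: advance 1 -> fork_pos = 12 + 1 = 13. Next multiple of 6 is 18 (not reached); still 2 fragment(s).
Final fork_pos = 13, so 2 fragment(s) are complete. Build each: template segment -> complement -> reverse.
Fragment 1: template[0:6] = TAGATT -> complement ATCTAA -> reversed AATCTA
Fragment 2: template[6:12] = TCAGCC -> complement AGTCGG -> reversed GGCTGA

Answer: AATCTA,GGCTGA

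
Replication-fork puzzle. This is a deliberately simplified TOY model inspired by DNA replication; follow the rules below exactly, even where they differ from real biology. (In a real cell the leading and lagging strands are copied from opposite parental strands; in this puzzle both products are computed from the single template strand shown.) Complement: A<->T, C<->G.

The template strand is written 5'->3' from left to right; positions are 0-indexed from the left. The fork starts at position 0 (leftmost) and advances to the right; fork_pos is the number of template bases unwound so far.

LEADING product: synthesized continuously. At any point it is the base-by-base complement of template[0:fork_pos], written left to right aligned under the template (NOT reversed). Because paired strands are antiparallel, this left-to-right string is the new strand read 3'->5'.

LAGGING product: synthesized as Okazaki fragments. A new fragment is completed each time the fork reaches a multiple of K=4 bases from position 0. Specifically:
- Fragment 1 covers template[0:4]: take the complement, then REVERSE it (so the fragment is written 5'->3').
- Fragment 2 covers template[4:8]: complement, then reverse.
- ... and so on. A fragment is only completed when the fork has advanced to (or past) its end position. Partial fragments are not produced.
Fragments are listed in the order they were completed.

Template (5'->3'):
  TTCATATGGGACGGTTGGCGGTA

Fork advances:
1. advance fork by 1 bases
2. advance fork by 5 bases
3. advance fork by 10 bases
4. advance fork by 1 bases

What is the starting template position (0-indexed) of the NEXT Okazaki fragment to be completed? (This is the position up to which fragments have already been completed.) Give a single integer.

Answer: 16

Derivation:
Step 1: advance 1 -> fork_pos = 0 + 1 = 1. Next multiple of 4 is 4 (not reached); still 0 fragment(s).
Step 2: advance 5 -> fork_pos = 1 + 5 = 6. Reached multiple(s) of 4: 4 -> fragment 1 completed (1 total).
Step 3: advance 10 -> fork_pos = 6 + 10 = 16. Reached multiple(s) of 4: 8, 12, 16 -> fragments 2-4 completed (4 total).
Step 4: advance 1 -> fork_pos = 16 + 1 = 17. Next multiple of 4 is 20 (not reached); still 4 fragment(s).
4 fragment(s) completed, covering template[0:16] (4 x 4 = 16). The next fragment, fragment 5, covers template[16:20], so it starts at position 16.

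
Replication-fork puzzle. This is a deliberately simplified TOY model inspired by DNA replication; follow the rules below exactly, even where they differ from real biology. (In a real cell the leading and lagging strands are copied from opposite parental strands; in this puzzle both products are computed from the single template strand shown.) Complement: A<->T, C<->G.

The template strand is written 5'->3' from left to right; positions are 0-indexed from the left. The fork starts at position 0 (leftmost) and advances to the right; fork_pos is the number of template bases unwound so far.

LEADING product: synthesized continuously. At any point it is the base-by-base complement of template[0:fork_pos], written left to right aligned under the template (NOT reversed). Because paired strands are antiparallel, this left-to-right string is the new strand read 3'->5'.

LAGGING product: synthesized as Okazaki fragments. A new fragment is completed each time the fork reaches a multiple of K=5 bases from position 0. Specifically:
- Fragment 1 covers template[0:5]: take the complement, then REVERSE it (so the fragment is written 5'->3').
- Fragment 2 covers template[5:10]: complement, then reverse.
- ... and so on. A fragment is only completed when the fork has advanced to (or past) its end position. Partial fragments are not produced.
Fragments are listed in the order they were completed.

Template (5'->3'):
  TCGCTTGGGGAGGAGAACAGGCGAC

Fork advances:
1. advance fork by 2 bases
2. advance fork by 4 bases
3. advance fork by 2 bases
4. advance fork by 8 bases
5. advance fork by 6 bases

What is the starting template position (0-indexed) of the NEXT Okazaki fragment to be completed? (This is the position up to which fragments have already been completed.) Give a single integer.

Answer: 20

Derivation:
Step 1: advance 2 -> fork_pos = 0 + 2 = 2. Next multiple of 5 is 5 (not reached); still 0 fragment(s).
Step 2: advance 4 -> fork_pos = 2 + 4 = 6. Reached multiple(s) of 5: 5 -> fragment 1 completed (1 total).
Step 3: advance 2 -> fork_pos = 6 + 2 = 8. Next multiple of 5 is 10 (not reached); still 1 fragment(s).
Step 4: advance 8 -> fork_pos = 8 + 8 = 16. Reached multiple(s) of 5: 10, 15 -> fragments 2-3 completed (3 total).
Step 5: advance 6 -> fork_pos = 16 + 6 = 22. Reached multiple(s) of 5: 20 -> fragment 4 completed (4 total).
4 fragment(s) completed, covering template[0:20] (4 x 5 = 20). The next fragment, fragment 5, covers template[20:25], so it starts at position 20.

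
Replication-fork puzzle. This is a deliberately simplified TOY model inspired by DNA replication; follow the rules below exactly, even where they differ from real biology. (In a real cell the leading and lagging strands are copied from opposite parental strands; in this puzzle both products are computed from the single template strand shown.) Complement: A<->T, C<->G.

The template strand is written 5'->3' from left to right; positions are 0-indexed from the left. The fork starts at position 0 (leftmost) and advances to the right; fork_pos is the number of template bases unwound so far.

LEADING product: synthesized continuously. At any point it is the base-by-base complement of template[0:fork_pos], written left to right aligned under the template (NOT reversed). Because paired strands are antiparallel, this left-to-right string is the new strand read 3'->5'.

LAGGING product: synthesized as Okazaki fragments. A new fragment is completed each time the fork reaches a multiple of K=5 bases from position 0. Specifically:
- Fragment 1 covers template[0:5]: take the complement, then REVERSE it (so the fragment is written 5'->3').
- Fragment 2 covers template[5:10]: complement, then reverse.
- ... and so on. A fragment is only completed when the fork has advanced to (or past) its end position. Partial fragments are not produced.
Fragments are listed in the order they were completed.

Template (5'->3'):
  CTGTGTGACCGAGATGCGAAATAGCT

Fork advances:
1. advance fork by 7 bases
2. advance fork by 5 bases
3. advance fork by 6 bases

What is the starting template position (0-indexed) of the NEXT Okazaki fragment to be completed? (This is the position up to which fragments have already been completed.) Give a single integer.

Answer: 15

Derivation:
Step 1: advance 7 -> fork_pos = 0 + 7 = 7. Reached multiple(s) of 5: 5 -> fragment 1 completed (1 total).
Step 2: advance 5 -> fork_pos = 7 + 5 = 12. Reached multiple(s) of 5: 10 -> fragment 2 completed (2 total).
Step 3: advance 6 -> fork_pos = 12 + 6 = 18. Reached multiple(s) of 5: 15 -> fragment 3 completed (3 total).
3 fragment(s) completed, covering template[0:15] (3 x 5 = 15). The next fragment, fragment 4, covers template[15:20], so it starts at position 15.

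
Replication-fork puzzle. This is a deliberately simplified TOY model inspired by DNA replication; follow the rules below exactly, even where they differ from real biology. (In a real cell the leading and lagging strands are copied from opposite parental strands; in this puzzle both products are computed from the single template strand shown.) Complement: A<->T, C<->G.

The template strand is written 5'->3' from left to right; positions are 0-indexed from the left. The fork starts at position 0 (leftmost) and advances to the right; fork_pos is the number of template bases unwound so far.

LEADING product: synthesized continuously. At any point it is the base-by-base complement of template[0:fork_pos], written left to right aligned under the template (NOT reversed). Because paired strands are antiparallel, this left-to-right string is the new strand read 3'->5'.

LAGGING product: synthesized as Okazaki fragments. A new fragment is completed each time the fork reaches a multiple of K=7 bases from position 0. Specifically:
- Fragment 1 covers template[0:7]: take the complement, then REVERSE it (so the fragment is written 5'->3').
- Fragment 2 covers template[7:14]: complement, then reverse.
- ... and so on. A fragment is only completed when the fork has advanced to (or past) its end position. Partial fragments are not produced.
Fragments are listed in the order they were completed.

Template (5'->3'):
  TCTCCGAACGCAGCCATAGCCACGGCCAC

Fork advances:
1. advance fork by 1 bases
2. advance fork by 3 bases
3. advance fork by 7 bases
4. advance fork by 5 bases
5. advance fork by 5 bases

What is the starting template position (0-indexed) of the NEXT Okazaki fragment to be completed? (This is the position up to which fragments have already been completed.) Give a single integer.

Step 1: advance 1 -> fork_pos = 0 + 1 = 1. Next multiple of 7 is 7 (not reached); still 0 fragment(s).
Step 2: advance 3 -> fork_pos = 1 + 3 = 4. Next multiple of 7 is 7 (not reached); still 0 fragment(s).
Step 3: advance 7 -> fork_pos = 4 + 7 = 11. Reached multiple(s) of 7: 7 -> fragment 1 completed (1 total).
Step 4: advance 5 -> fork_pos = 11 + 5 = 16. Reached multiple(s) of 7: 14 -> fragment 2 completed (2 total).
Step 5: advance 5 -> fork_pos = 16 + 5 = 21. Reached multiple(s) of 7: 21 -> fragment 3 completed (3 total).
3 fragment(s) completed, covering template[0:21] (3 x 7 = 21). The next fragment, fragment 4, covers template[21:28], so it starts at position 21.

Answer: 21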